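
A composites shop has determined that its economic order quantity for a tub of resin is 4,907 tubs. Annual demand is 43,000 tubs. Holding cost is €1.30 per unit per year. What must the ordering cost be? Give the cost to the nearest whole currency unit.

The basic EOQ model gives Q* = √(2DS/H); rearrange for the unknown.
From Q* = √(2DS/H): S = Q*²H / (2D) = 4,907² × 1.3 / (2 × 43,000) = 363.9796.

S ≈ €364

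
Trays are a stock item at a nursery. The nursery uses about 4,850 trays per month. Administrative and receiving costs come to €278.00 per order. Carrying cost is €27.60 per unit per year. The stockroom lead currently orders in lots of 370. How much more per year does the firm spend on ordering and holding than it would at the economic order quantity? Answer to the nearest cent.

Annual demand D = 4,850 × 12 = 58,200.
EOQ = √(2DS/H) = √(2 × 58,200 × 278 / 27.6) ≈ 1082.79.
Cost at Q* = (D/Q*)S + (Q*/2)H = √(2DSH) ≈ €29,885.01.
Cost at Q = 370: (58,200/370)×278 + (370/2)×27.6 = €43,728.65 + €5,106.00 = €48,834.65.
Excess = €48,834.65 − €29,885.01 = €18,949.64.

Extra cost ≈ €18,949.64 per year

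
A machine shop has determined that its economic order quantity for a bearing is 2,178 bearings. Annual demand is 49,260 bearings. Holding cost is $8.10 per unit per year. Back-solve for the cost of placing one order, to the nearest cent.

S ≈ $390.01

The basic EOQ model gives Q* = √(2DS/H); rearrange for the unknown.
From Q* = √(2DS/H): S = Q*²H / (2D) = 2,178² × 8.1 / (2 × 49,260) = 390.0106.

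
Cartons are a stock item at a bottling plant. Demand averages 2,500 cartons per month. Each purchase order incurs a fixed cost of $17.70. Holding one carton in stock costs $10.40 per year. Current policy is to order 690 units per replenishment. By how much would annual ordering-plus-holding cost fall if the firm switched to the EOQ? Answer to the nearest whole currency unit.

Annual demand D = 2,500 × 12 = 30,000.
EOQ = √(2DS/H) = √(2 × 30,000 × 17.7 / 10.4) ≈ 319.55.
Cost at Q* = (D/Q*)S + (Q*/2)H = √(2DSH) ≈ $3,323.37.
Cost at Q = 690: (30,000/690)×17.7 + (690/2)×10.4 = $769.57 + $3,588.00 = $4,357.57.
Excess = $4,357.57 − $3,323.37 = $1,034.19.

Extra cost ≈ $1,034 per year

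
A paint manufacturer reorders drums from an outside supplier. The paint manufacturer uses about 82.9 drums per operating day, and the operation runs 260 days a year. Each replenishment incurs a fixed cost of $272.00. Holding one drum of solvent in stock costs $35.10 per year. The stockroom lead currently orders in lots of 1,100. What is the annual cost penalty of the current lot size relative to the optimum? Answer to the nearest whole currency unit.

Annual demand D = 82.9 × 260 = 21,554.
EOQ = √(2DS/H) = √(2 × 21,554 × 272 / 35.1) ≈ 577.98.
Cost at Q* = (D/Q*)S + (Q*/2)H = √(2DSH) ≈ $20,286.96.
Cost at Q = 1,100: (21,554/1,100)×272 + (1,100/2)×35.1 = $5,329.72 + $19,305.00 = $24,634.72.
Excess = $24,634.72 − $20,286.96 = $4,347.76.

Extra cost ≈ $4,348 per year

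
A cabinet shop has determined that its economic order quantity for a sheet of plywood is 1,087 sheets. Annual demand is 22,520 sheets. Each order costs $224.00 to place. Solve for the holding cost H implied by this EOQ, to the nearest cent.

H ≈ $8.54

Invert the EOQ relation Q*² = 2DS/H.
From Q* = √(2DS/H): H = 2DS / Q*² = 2 × 22,520 × 224 / 1,087² = 8.5386.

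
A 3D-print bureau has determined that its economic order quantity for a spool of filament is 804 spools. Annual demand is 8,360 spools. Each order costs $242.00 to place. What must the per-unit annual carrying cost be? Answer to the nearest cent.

Invert the EOQ relation Q*² = 2DS/H.
From Q* = √(2DS/H): H = 2DS / Q*² = 2 × 8,360 × 242 / 804² = 6.2595.

H ≈ $6.26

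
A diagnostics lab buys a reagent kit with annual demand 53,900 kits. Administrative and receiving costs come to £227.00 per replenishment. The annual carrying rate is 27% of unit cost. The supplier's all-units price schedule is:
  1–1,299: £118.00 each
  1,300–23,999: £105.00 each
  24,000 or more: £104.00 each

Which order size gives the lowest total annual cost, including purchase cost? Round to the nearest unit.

Q* ≈ 1,300 kits

Holding cost per unit per year at price C is H = 0.27·C.
For each price level, check whether its EOQ is feasible; otherwise the best quantity at that price is the breakpoint.
EOQ at £118.00 = 876.4 (feasible in tier 1): TC = 53,900×£118.00 + (53,900/876.4)×227 + (876.4/2)×0.27×£118.00 = £6,388,121.91.
EOQ at £105.00 = 929.1 < 1300, so use break Q=1300: TC = 53,900×£105.00 + (53,900/1300.0)×227 + (1300.0/2)×0.27×£105.00 = £5,687,339.27.
EOQ at £104.00 = 933.5 < 24000, so use break Q=24000: TC = 53,900×£104.00 + (53,900/24000.0)×227 + (24000.0/2)×0.27×£104.00 = £5,943,069.80.
Lowest total cost is £5,687,339.27 at Q = 1300.0.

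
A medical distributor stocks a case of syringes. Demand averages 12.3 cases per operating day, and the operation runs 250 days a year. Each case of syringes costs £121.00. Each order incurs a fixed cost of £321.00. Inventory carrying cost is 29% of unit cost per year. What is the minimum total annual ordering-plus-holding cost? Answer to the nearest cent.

TC* ≈ £8,323.04

Annual demand D = 12.3 × 250 = 3,075.
Holding cost H = 0.29 × £121.00 = £35.0900 per unit per year.
The optimal lot size = √(2DS/H) = √(2 × 3,075 × 321 / 35.09) ≈ 237.19.
At the optimum the two cost components are equal, so total cost = 2·(Q*/2)H = Q*·H.
Minimum total = √(2DSH) = √(2 × 3,075 × 321 × 35.09) ≈ 8323.036.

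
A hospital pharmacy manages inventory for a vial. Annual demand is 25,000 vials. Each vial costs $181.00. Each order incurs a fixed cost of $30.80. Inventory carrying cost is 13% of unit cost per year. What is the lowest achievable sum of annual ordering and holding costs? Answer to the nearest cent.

Holding cost H = 0.13 × $181.00 = $23.5300 per unit per year.
The optimal lot size = √(2DS/H) = √(2 × 25,000 × 30.8 / 23.53) ≈ 255.83.
At Q*, ordering cost (D/Q*)S equals holding cost (Q*/2)H, each = √(DSH/2).
Minimum total = √(2DSH) = √(2 × 25,000 × 30.8 × 23.53) ≈ 6019.651.

TC* ≈ $6,019.65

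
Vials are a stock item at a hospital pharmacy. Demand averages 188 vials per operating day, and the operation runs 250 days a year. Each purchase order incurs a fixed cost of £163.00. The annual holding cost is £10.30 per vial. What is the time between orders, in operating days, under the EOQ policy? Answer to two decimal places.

T ≈ 6.49 days

Annual demand D = 188 × 250 = 47,000.
Q* = √(2DS/H) = √(2 × 47,000 × 163 / 10.3) ≈ 1219.66.
Cycle time = Q*/D × 250 = 1219.66 / 47,000 × 250 ≈ 6.488 days.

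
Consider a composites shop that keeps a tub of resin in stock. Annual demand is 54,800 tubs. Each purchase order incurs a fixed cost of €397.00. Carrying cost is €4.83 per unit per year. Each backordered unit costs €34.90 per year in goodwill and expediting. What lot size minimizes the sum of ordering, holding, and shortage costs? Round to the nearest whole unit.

Q* ≈ 3,202 tubs

With planned backorders, Q* = √(2DS/H) · √((H+B)/B).
√(2DS/H) = √(2 × 54,800 × 397 / 4.83) = 3001.421.
√((H+B)/B) = √((4.83+34.9)/34.9) = 1.0670.
Q* ≈ 3202.385.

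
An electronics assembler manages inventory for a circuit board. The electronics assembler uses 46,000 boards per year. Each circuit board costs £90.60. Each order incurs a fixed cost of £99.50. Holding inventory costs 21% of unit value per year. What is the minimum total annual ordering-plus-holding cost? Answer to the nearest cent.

TC* ≈ £13,197.12

Holding cost H = 0.21 × £90.60 = £19.0260 per unit per year.
EOQ = √(2DS/H) = √(2 × 46,000 × 99.5 / 19.026) ≈ 693.64.
At the optimum the two cost components are equal, so total cost = 2·(Q*/2)H = Q*·H.
Minimum total = √(2DSH) = √(2 × 46,000 × 99.5 × 19.026) ≈ 13197.121.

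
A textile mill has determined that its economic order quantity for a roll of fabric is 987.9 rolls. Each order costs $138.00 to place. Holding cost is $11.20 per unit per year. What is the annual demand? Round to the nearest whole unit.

D ≈ 39,604 rolls per year

The basic EOQ model gives Q* = √(2DS/H); rearrange for the unknown.
From Q* = √(2DS/H): D = Q*²H / (2S) = 987.9² × 11.2 / (2 × 138) = 39603.622.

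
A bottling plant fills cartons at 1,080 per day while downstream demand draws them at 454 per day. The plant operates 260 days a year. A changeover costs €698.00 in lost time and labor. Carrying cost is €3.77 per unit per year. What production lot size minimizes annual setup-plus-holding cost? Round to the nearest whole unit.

Q* ≈ 8,684 cartons

Annual demand D = 454 × 260 = 118,040.
Production build-up factor (1 − d/p) = 1 − 454/1,080 = 0.5796.
Q* = √(2DS / (H(1 − d/p))) = √(2 × 118,040 × 698 / (3.77 × 0.5796)).
= √(164,783,840 / 2.1852) ≈ 8683.831.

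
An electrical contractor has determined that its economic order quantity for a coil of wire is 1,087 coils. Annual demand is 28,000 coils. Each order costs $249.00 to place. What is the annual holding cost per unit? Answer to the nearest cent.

H ≈ $11.80

The basic EOQ model gives Q* = √(2DS/H); rearrange for the unknown.
From Q* = √(2DS/H): H = 2DS / Q*² = 2 × 28,000 × 249 / 1,087² = 11.8013.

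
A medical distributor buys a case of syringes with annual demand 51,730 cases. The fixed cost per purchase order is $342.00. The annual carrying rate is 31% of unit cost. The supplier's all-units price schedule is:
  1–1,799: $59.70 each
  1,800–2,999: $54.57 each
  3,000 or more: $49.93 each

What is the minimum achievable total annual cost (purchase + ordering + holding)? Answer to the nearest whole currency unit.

Holding cost per unit per year at price C is H = 0.31·C.
Evaluate total cost at each tier's feasible EOQ or, if the EOQ is below the tier, at the tier's minimum quantity.
EOQ at $59.70 = 1382.7 (feasible in tier 1): TC = 51,730×$59.70 + (51,730/1382.7)×342 + (1382.7/2)×0.31×$59.70 = $3,113,870.82.
EOQ at $54.57 = 1446.2 < 1800, so use break Q=1800: TC = 51,730×$54.57 + (51,730/1800.0)×342 + (1800.0/2)×0.31×$54.57 = $2,847,959.83.
EOQ at $49.93 = 1512.0 < 3000, so use break Q=3000: TC = 51,730×$49.93 + (51,730/3000.0)×342 + (3000.0/2)×0.31×$49.93 = $2,611,993.57.
Lowest total cost among the candidates is at Q = 3000.0.

TC* ≈ $2,611,994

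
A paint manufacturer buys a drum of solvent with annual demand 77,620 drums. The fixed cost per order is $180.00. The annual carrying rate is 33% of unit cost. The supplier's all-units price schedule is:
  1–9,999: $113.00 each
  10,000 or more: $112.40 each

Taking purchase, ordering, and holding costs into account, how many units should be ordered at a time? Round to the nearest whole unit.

Holding cost per unit per year at price C is H = 0.33·C.
For each price level, check whether its EOQ is feasible; otherwise the best quantity at that price is the breakpoint.
EOQ at $113.00 = 865.6 (feasible in tier 1): TC = 77,620×$113.00 + (77,620/865.6)×180 + (865.6/2)×0.33×$113.00 = $8,803,340.05.
EOQ at $112.40 = 868.0 < 10000, so use break Q=10000: TC = 77,620×$112.40 + (77,620/10000.0)×180 + (10000.0/2)×0.33×$112.40 = $8,911,345.16.
Lowest total cost is $8,803,340.05 at Q = 865.6.

Q* ≈ 866 drums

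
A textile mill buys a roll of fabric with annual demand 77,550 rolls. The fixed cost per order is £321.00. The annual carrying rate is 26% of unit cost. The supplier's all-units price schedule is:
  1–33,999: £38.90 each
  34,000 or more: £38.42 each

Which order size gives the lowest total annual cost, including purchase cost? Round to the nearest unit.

Holding cost per unit per year at price C is H = 0.26·C.
For each price level, check whether its EOQ is feasible; otherwise the best quantity at that price is the breakpoint.
EOQ at £38.90 = 2218.7 (feasible in tier 1): TC = 77,550×£38.90 + (77,550/2218.7)×321 + (2218.7/2)×0.26×£38.90 = £3,039,134.85.
EOQ at £38.42 = 2232.5 < 34000, so use break Q=34000: TC = 77,550×£38.42 + (77,550/34000.0)×321 + (34000.0/2)×0.26×£38.42 = £3,150,019.56.
Lowest total cost is £3,039,134.85 at Q = 2218.7.

Q* ≈ 2,219 rolls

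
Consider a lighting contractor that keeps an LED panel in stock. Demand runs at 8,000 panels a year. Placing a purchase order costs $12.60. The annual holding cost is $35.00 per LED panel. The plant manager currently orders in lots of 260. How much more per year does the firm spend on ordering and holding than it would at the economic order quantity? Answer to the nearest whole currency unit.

EOQ = √(2DS/H) = √(2 × 8,000 × 12.6 / 35) ≈ 75.89.
Cost at Q* = (D/Q*)S + (Q*/2)H = √(2DSH) ≈ $2,656.31.
Cost at Q = 260: (8,000/260)×12.6 + (260/2)×35 = $387.69 + $4,550.00 = $4,937.69.
Excess = $4,937.69 − $2,656.31 = $2,281.38.

Extra cost ≈ $2,281 per year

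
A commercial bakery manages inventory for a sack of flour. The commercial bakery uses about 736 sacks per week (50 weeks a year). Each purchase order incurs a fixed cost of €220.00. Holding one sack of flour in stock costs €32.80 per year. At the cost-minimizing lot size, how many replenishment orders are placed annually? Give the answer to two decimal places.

N ≈ 52.38 orders per year

Annual demand D = 736 × 50 = 36,800.
Q* = √(2DS/H) = √(2 × 36,800 × 220 / 32.8) ≈ 702.61.
Orders per year = D / Q* = 36,800 / 702.61 ≈ 52.376.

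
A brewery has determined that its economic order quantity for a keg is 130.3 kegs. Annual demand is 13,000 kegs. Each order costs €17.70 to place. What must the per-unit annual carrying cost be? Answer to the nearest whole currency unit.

Squaring Q* = √(2DS/H) gives Q*² = 2DS/H.
From Q* = √(2DS/H): H = 2DS / Q*² = 2 × 13,000 × 17.7 / 130.3² = 27.1055.

H ≈ €27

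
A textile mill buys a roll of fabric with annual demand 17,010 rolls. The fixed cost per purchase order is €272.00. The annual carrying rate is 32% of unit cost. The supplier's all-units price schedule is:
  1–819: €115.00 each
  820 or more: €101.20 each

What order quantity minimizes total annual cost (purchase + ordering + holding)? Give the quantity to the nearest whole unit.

Holding cost per unit per year at price C is H = 0.32·C.
For each price level, check whether its EOQ is feasible; otherwise the best quantity at that price is the breakpoint.
EOQ at €115.00 = 501.5 (feasible in tier 1): TC = 17,010×€115.00 + (17,010/501.5)×272 + (501.5/2)×0.32×€115.00 = €1,974,603.36.
EOQ at €101.20 = 534.5 < 820, so use break Q=820: TC = 17,010×€101.20 + (17,010/820.0)×272 + (820.0/2)×0.32×€101.20 = €1,740,331.78.
Lowest total cost is €1,740,331.78 at Q = 820.0.

Q* ≈ 820 rolls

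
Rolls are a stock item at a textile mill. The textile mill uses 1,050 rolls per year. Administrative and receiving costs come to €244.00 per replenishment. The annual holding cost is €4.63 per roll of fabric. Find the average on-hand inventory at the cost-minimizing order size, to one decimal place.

Average inventory ≈ 166.3 rolls

The optimal lot size = √(2DS/H) = √(2 × 1,050 × 244 / 4.63) ≈ 332.67.
Average inventory = Q*/2 ≈ 332.67 / 2 = 166.335.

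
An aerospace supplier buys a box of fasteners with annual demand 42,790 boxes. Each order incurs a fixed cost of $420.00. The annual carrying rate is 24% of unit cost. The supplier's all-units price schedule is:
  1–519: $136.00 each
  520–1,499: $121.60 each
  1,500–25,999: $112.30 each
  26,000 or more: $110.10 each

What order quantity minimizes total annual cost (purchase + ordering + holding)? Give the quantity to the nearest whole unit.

Q* ≈ 1,500 boxes

Holding cost per unit per year at price C is H = 0.24·C.
For each price level, check whether its EOQ is feasible; otherwise the best quantity at that price is the breakpoint.
Tier 1 ($136.00): EOQ = 1049.4 exceeds tier's upper bound 519, so this tier is dominated.
EOQ at $121.60 = 1109.8 (feasible in tier 2): TC = 42,790×$121.60 + (42,790/1109.8)×420 + (1109.8/2)×0.24×$121.60 = $5,235,651.93.
EOQ at $112.30 = 1154.8 < 1500, so use break Q=1500: TC = 42,790×$112.30 + (42,790/1500.0)×420 + (1500.0/2)×0.24×$112.30 = $4,837,512.20.
EOQ at $110.10 = 1166.3 < 26000, so use break Q=26000: TC = 42,790×$110.10 + (42,790/26000.0)×420 + (26000.0/2)×0.24×$110.10 = $5,055,382.22.
Lowest total cost is $4,837,512.20 at Q = 1500.0.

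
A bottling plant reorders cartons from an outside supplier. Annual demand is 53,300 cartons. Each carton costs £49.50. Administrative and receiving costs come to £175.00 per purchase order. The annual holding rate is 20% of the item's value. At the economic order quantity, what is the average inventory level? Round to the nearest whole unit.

Average inventory ≈ 686 cartons

Holding cost H = 0.20 × £49.50 = £9.9000 per unit per year.
EOQ = √(2DS/H) = √(2 × 53,300 × 175 / 9.9) ≈ 1372.71.
Average inventory = Q*/2 ≈ 1372.71 / 2 = 686.357.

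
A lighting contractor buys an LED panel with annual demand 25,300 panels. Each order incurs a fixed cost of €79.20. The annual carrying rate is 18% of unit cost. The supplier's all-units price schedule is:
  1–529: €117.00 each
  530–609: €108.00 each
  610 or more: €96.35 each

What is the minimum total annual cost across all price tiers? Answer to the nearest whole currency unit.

TC* ≈ €2,446,229

Holding cost per unit per year at price C is H = 0.18·C.
Candidates are each tier's EOQ (if it falls in that tier) and each price-break quantity.
EOQ at €117.00 = 436.2 (feasible in tier 1): TC = 25,300×€117.00 + (25,300/436.2)×79.2 + (436.2/2)×0.18×€117.00 = €2,969,286.86.
EOQ at €108.00 = 454.0 < 530, so use break Q=530: TC = 25,300×€108.00 + (25,300/530.0)×79.2 + (530.0/2)×0.18×€108.00 = €2,741,332.28.
EOQ at €96.35 = 480.7 < 610, so use break Q=610: TC = 25,300×€96.35 + (25,300/610.0)×79.2 + (610.0/2)×0.18×€96.35 = €2,446,229.47.
Lowest total cost among the candidates is at Q = 610.0.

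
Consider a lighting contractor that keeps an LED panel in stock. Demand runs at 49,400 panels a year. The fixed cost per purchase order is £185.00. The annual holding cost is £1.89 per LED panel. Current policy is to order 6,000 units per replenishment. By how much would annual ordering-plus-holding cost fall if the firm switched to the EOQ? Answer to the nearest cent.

EOQ = √(2DS/H) = √(2 × 49,400 × 185 / 1.89) ≈ 3109.81.
Cost at Q* = (D/Q*)S + (Q*/2)H = √(2DSH) ≈ £5,877.54.
Cost at Q = 6,000: (49,400/6,000)×185 + (6,000/2)×1.89 = £1,523.17 + £5,670.00 = £7,193.17.
Excess = £7,193.17 − £5,877.54 = £1,315.63.

Extra cost ≈ £1,315.63 per year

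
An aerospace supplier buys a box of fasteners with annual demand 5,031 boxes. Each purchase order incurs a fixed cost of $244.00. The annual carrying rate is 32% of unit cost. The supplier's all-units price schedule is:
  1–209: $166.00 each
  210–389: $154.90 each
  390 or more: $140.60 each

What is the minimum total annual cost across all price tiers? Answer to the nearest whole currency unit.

Holding cost per unit per year at price C is H = 0.32·C.
For each price level, check whether its EOQ is feasible; otherwise the best quantity at that price is the breakpoint.
Tier 1 ($166.00): EOQ = 215.0 exceeds tier's upper bound 209, so this tier is dominated.
EOQ at $154.90 = 222.6 (feasible in tier 2): TC = 5,031×$154.90 + (5,031/222.6)×244 + (222.6/2)×0.32×$154.90 = $790,333.48.
EOQ at $140.60 = 233.6 < 390, so use break Q=390: TC = 5,031×$140.60 + (5,031/390.0)×244 + (390.0/2)×0.32×$140.60 = $719,279.64.
Lowest total cost among the candidates is at Q = 390.0.

TC* ≈ $719,280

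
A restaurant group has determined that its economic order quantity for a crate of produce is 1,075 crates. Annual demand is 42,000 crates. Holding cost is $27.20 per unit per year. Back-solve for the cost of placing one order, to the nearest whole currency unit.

Squaring Q* = √(2DS/H) gives Q*² = 2DS/H.
From Q* = √(2DS/H): S = Q*²H / (2D) = 1,075² × 27.2 / (2 × 42,000) = 374.2024.

S ≈ $374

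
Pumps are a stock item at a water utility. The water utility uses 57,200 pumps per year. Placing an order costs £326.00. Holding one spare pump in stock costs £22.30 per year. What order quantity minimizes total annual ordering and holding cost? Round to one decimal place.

Q* ≈ 1,293.2 pumps

EOQ = √(2DS / H) = √(2 × 57,200 × 326 / 22.3).
= √(37,294,400 / 22.3) = √1,672,394.6188 ≈ 1293.211.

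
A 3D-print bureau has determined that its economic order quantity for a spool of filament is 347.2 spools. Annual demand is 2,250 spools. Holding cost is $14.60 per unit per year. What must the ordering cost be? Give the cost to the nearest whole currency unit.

The basic EOQ model gives Q* = √(2DS/H); rearrange for the unknown.
From Q* = √(2DS/H): S = Q*²H / (2D) = 347.2² × 14.6 / (2 × 2,250) = 391.1108.

S ≈ $391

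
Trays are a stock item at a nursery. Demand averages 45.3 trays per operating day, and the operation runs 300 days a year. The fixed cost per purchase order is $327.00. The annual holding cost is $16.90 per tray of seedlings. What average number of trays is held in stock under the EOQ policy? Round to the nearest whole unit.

Average inventory ≈ 363 trays

Annual demand D = 45.3 × 300 = 13,590.
EOQ = √(2DS/H) = √(2 × 13,590 × 327 / 16.9) ≈ 725.20.
Average inventory = Q*/2 ≈ 725.20 / 2 = 362.598.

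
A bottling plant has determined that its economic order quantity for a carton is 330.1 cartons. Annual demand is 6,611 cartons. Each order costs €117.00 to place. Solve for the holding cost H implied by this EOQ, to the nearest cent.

Squaring Q* = √(2DS/H) gives Q*² = 2DS/H.
From Q* = √(2DS/H): H = 2DS / Q*² = 2 × 6,611 × 117 / 330.1² = 14.1968.

H ≈ €14.20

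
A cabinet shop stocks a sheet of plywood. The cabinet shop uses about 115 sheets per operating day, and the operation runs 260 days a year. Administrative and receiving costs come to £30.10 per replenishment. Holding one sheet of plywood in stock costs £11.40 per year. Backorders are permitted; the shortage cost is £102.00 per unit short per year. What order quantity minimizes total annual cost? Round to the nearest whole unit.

Q* ≈ 419 sheets

Annual demand D = 115 × 260 = 29,900.
With planned backorders, Q* = √(2DS/H) · √((H+B)/B).
√(2DS/H) = √(2 × 29,900 × 30.1 / 11.4) = 397.357.
√((H+B)/B) = √((11.4+102)/102) = 1.0544.
Q* ≈ 418.975.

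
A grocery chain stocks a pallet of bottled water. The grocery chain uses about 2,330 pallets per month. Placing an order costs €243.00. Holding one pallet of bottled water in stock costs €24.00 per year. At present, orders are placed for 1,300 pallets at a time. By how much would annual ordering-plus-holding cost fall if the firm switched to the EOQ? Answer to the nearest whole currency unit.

Extra cost ≈ €2,767 per year

Annual demand D = 2,330 × 12 = 27,960.
EOQ = √(2DS/H) = √(2 × 27,960 × 243 / 24) ≈ 752.46.
Cost at Q* = (D/Q*)S + (Q*/2)H = √(2DSH) ≈ €18,058.94.
Cost at Q = 1,300: (27,960/1,300)×243 + (1,300/2)×24 = €5,226.37 + €15,600.00 = €20,826.37.
Excess = €20,826.37 − €18,058.94 = €2,767.43.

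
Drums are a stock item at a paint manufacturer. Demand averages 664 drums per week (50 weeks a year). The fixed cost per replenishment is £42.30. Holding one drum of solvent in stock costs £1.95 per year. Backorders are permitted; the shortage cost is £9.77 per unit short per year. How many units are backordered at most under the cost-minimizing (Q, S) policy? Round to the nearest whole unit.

Annual demand D = 664 × 50 = 33,200.
With planned backorders, Q* = √(2DS/H) · √((H+B)/B).
√(2DS/H) = √(2 × 33,200 × 42.3 / 1.95) = 1200.154.
√((H+B)/B) = √((1.95+9.77)/9.77) = 1.0953.
Q* ≈ 1314.478.
S* = Q* · H/(H+B) = 1314.478 × 1.95/11.72 ≈ 218.706.

S* ≈ 219 drums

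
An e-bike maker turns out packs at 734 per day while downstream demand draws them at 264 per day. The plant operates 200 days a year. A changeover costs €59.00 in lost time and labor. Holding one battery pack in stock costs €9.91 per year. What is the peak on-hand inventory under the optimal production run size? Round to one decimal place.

I_max ≈ 634.5 packs

Annual demand D = 264 × 200 = 52,800.
Production build-up factor (1 − d/p) = 1 − 264/734 = 0.6403.
Q* = √(2DS / (H(1 − d/p))) = √(2 × 52,800 × 59 / (9.91 × 0.6403)).
= √(6,230,400 / 6.3456) ≈ 990.878.
Maximum inventory = Q*(1 − d/p) = 990.878 × 0.6403 ≈ 634.486.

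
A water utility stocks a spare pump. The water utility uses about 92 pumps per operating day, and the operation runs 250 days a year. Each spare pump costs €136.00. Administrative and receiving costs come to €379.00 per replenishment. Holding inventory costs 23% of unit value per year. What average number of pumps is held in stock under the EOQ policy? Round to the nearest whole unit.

Average inventory ≈ 373 pumps

Annual demand D = 92 × 250 = 23,000.
Holding cost H = 0.23 × €136.00 = €31.2800 per unit per year.
The optimal lot size = √(2DS/H) = √(2 × 23,000 × 379 / 31.28) ≈ 746.56.
Average inventory = Q*/2 ≈ 746.56 / 2 = 373.280.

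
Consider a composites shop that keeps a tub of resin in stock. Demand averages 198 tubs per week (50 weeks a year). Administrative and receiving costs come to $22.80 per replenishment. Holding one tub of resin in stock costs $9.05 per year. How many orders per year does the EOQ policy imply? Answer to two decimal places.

N ≈ 44.33 orders per year

Annual demand D = 198 × 50 = 9,900.
EOQ = √(2DS/H) = √(2 × 9,900 × 22.8 / 9.05) ≈ 223.34.
Orders per year = D / Q* = 9,900 / 223.34 ≈ 44.326.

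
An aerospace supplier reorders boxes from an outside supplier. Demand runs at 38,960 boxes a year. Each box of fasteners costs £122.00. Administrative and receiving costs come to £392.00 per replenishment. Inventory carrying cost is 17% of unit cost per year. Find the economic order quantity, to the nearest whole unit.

Holding cost H = 0.17 × £122.00 = £20.7400 per unit per year.
EOQ = √(2DS / H) = √(2 × 38,960 × 392 / 20.74).
= √(30,544,640 / 20.74) = √1,472,740.5979 ≈ 1213.565.

Q* ≈ 1,214 boxes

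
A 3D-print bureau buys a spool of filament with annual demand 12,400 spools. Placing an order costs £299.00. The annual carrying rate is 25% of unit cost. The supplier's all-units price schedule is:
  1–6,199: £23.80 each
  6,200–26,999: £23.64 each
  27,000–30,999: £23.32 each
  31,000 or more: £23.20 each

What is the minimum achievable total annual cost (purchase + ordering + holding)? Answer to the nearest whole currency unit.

Holding cost per unit per year at price C is H = 0.25·C.
Candidates are each tier's EOQ (if it falls in that tier) and each price-break quantity.
EOQ at £23.80 = 1116.4 (feasible in tier 1): TC = 12,400×£23.80 + (12,400/1116.4)×299 + (1116.4/2)×0.25×£23.80 = £301,762.32.
EOQ at £23.64 = 1120.1 < 6200, so use break Q=6200: TC = 12,400×£23.64 + (12,400/6200.0)×299 + (6200.0/2)×0.25×£23.64 = £312,055.00.
EOQ at £23.32 = 1127.8 < 27000, so use break Q=27000: TC = 12,400×£23.32 + (12,400/27000.0)×299 + (27000.0/2)×0.25×£23.32 = £368,010.32.
EOQ at £23.20 = 1130.7 < 31000, so use break Q=31000: TC = 12,400×£23.20 + (12,400/31000.0)×299 + (31000.0/2)×0.25×£23.20 = £377,699.60.
Lowest total cost among the candidates is at Q = 1116.4.

TC* ≈ £301,762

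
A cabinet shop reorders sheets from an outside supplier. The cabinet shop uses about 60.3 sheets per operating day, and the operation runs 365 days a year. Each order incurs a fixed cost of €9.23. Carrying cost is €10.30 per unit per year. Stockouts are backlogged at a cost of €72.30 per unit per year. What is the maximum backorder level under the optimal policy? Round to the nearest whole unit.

Annual demand D = 60.3 × 365 = 22,009.5.
With planned backorders, Q* = √(2DS/H) · √((H+B)/B).
√(2DS/H) = √(2 × 22,009.5 × 9.23 / 10.3) = 198.611.
√((H+B)/B) = √((10.3+72.3)/72.3) = 1.0689.
Q* ≈ 212.287.
S* = Q* · H/(H+B) = 212.287 × 10.3/82.6 ≈ 26.472.

S* ≈ 26 sheets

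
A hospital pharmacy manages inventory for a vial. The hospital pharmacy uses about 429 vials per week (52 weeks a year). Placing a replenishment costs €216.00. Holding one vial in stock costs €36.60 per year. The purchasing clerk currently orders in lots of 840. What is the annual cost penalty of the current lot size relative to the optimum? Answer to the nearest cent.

Extra cost ≈ €2,327.60 per year

Annual demand D = 429 × 52 = 22,308.
EOQ = √(2DS/H) = √(2 × 22,308 × 216 / 36.6) ≈ 513.14.
Cost at Q* = (D/Q*)S + (Q*/2)H = √(2DSH) ≈ €18,780.74.
Cost at Q = 840: (22,308/840)×216 + (840/2)×36.6 = €5,736.34 + €15,372.00 = €21,108.34.
Excess = €21,108.34 − €18,780.74 = €2,327.60.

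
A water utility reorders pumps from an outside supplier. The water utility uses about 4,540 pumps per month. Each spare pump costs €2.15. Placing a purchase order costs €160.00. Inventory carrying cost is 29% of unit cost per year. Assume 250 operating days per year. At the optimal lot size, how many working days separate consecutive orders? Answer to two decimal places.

Annual demand D = 4,540 × 12 = 54,480.
Holding cost H = 0.29 × €2.15 = €0.6235 per unit per year.
EOQ = √(2DS/H) = √(2 × 54,480 × 160 / 0.6235) ≈ 5287.80.
Cycle time = Q*/D × 250 = 5287.80 / 54,480 × 250 ≈ 24.265 days.

T ≈ 24.26 days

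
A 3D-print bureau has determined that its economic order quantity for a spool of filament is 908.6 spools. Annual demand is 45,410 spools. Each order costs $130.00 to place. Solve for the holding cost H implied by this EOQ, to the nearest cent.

Invert the EOQ relation Q*² = 2DS/H.
From Q* = √(2DS/H): H = 2DS / Q*² = 2 × 45,410 × 130 / 908.6² = 14.3014.

H ≈ $14.30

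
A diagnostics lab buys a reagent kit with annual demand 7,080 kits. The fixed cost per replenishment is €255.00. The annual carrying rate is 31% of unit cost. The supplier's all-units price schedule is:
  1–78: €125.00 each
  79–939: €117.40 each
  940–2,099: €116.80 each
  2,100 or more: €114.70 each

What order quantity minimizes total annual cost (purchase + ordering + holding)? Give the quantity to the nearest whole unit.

Q* ≈ 315 kits

Holding cost per unit per year at price C is H = 0.31·C.
Evaluate total cost at each tier's feasible EOQ or, if the EOQ is below the tier, at the tier's minimum quantity.
Tier 1 (€125.00): EOQ = 305.3 exceeds tier's upper bound 78, so this tier is dominated.
EOQ at €117.40 = 315.0 (feasible in tier 2): TC = 7,080×€117.40 + (7,080/315.0)×255 + (315.0/2)×0.31×€117.40 = €842,655.48.
EOQ at €116.80 = 315.8 < 940, so use break Q=940: TC = 7,080×€116.80 + (7,080/940.0)×255 + (940.0/2)×0.31×€116.80 = €845,882.40.
EOQ at €114.70 = 318.7 < 2100, so use break Q=2100: TC = 7,080×€114.70 + (7,080/2100.0)×255 + (2100.0/2)×0.31×€114.70 = €850,270.56.
Lowest total cost is €842,655.48 at Q = 315.0.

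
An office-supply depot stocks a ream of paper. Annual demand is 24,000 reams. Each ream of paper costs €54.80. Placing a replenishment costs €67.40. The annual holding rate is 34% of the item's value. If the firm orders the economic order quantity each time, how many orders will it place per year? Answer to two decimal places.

N ≈ 57.60 orders per year

Holding cost H = 0.34 × €54.80 = €18.6320 per unit per year.
The optimal lot size = √(2DS/H) = √(2 × 24,000 × 67.4 / 18.632) ≈ 416.70.
Orders per year = D / Q* = 24,000 / 416.70 ≈ 57.596.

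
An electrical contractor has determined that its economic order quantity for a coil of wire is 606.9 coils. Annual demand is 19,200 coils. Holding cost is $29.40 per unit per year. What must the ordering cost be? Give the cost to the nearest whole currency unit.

S ≈ $282

Squaring Q* = √(2DS/H) gives Q*² = 2DS/H.
From Q* = √(2DS/H): S = Q*²H / (2D) = 606.9² × 29.4 / (2 × 19,200) = 282.0008.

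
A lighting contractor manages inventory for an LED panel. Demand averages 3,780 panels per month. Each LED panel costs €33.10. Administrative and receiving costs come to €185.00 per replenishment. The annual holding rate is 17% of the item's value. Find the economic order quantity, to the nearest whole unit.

Q* ≈ 1,727 panels

Annual demand D = 3,780 × 12 = 45,360.
Holding cost H = 0.17 × €33.10 = €5.6270 per unit per year.
EOQ = √(2DS / H) = √(2 × 45,360 × 185 / 5.627).
= √(16,783,200 / 5.627) = √2,982,619.5131 ≈ 1727.026.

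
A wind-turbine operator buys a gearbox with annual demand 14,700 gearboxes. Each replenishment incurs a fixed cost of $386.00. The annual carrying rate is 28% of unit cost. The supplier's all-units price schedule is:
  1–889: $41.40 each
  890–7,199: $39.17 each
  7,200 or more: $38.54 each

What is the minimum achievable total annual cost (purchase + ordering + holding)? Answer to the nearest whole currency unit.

Holding cost per unit per year at price C is H = 0.28·C.
Evaluate total cost at each tier's feasible EOQ or, if the EOQ is below the tier, at the tier's minimum quantity.
Tier 1 ($41.40): EOQ = 989.4 exceeds tier's upper bound 889, so this tier is dominated.
EOQ at $39.17 = 1017.2 (feasible in tier 2): TC = 14,700×$39.17 + (14,700/1017.2)×386 + (1017.2/2)×0.28×$39.17 = $586,955.38.
EOQ at $38.54 = 1025.5 < 7200, so use break Q=7200: TC = 14,700×$38.54 + (14,700/7200.0)×386 + (7200.0/2)×0.28×$38.54 = $606,174.40.
Lowest total cost among the candidates is at Q = 1017.2.

TC* ≈ $586,955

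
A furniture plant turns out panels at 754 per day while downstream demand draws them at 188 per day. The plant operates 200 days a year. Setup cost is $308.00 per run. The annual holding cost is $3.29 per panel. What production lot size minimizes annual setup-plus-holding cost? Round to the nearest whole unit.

Annual demand D = 188 × 200 = 37,600.
Production build-up factor (1 − d/p) = 1 − 188/754 = 0.7507.
Q* = √(2DS / (H(1 − d/p))) = √(2 × 37,600 × 308 / (3.29 × 0.7507)).
= √(23,161,600 / 2.4697) ≈ 3062.413.

Q* ≈ 3,062 panels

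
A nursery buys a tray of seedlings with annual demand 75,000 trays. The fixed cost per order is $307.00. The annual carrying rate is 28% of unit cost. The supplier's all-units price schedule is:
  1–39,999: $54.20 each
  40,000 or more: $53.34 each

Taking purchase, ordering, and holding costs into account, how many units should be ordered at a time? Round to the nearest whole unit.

Holding cost per unit per year at price C is H = 0.28·C.
Candidates are each tier's EOQ (if it falls in that tier) and each price-break quantity.
EOQ at $54.20 = 1742.0 (feasible in tier 1): TC = 75,000×$54.20 + (75,000/1742.0)×307 + (1742.0/2)×0.28×$54.20 = $4,091,435.86.
EOQ at $53.34 = 1755.9 < 40000, so use break Q=40000: TC = 75,000×$53.34 + (75,000/40000.0)×307 + (40000.0/2)×0.28×$53.34 = $4,299,779.63.
Lowest total cost is $4,091,435.86 at Q = 1742.0.

Q* ≈ 1,742 trays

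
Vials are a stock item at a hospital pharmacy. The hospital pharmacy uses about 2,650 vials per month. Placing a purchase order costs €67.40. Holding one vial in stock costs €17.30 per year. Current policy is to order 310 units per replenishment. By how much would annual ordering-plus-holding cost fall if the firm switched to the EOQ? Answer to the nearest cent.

Annual demand D = 2,650 × 12 = 31,800.
EOQ = √(2DS/H) = √(2 × 31,800 × 67.4 / 17.3) ≈ 497.78.
Cost at Q* = (D/Q*)S + (Q*/2)H = √(2DSH) ≈ €8,611.55.
Cost at Q = 310: (31,800/310)×67.4 + (310/2)×17.3 = €6,913.94 + €2,681.50 = €9,595.44.
Excess = €9,595.44 − €8,611.55 = €983.88.

Extra cost ≈ €983.88 per year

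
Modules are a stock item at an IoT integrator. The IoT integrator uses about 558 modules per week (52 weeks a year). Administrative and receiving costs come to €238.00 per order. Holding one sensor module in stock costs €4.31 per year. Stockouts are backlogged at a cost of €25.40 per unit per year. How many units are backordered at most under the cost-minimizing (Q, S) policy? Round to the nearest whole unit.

S* ≈ 281 modules

Annual demand D = 558 × 52 = 29,016.
With planned backorders, Q* = √(2DS/H) · √((H+B)/B).
√(2DS/H) = √(2 × 29,016 × 238 / 4.31) = 1790.126.
√((H+B)/B) = √((4.31+25.4)/25.4) = 1.0815.
Q* ≈ 1936.057.
S* = Q* · H/(H+B) = 1936.057 × 4.31/29.71 ≈ 280.862.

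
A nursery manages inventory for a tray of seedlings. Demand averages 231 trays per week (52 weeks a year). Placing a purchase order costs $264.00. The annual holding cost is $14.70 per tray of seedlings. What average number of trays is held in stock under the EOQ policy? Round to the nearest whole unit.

Annual demand D = 231 × 52 = 12,012.
EOQ = √(2DS/H) = √(2 × 12,012 × 264 / 14.7) ≈ 656.85.
Average inventory = Q*/2 ≈ 656.85 / 2 = 328.425.

Average inventory ≈ 328 trays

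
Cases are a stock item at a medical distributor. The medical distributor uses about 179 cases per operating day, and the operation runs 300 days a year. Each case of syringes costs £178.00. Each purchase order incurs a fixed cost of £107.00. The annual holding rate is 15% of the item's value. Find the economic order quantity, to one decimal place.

Annual demand D = 179 × 300 = 53,700.
Holding cost H = 0.15 × £178.00 = £26.7000 per unit per year.
EOQ = √(2DS / H) = √(2 × 53,700 × 107 / 26.7).
= √(11,491,800 / 26.7) = √430,404.4944 ≈ 656.052.

Q* ≈ 656.1 cases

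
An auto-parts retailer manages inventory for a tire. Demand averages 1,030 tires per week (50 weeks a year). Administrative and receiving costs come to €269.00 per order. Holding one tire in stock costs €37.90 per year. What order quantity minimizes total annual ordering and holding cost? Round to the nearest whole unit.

Annual demand D = 1,030 × 50 = 51,500.
EOQ = √(2DS / H) = √(2 × 51,500 × 269 / 37.9).
= √(27,707,000 / 37.9) = √731,055.409 ≈ 855.018.

Q* ≈ 855 tires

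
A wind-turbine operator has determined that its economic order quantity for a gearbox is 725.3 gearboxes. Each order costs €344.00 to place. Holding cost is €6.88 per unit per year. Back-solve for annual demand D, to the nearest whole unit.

D ≈ 5,261 gearboxes per year

Squaring Q* = √(2DS/H) gives Q*² = 2DS/H.
From Q* = √(2DS/H): D = Q*²H / (2S) = 725.3² × 6.88 / (2 × 344) = 5260.601.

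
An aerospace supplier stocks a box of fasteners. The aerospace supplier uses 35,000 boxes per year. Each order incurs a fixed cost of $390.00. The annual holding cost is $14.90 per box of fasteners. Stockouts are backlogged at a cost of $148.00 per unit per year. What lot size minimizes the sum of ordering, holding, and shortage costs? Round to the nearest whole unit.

With planned backorders, Q* = √(2DS/H) · √((H+B)/B).
√(2DS/H) = √(2 × 35,000 × 390 / 14.9) = 1353.593.
√((H+B)/B) = √((14.9+148)/148) = 1.0491.
Q* ≈ 1420.097.

Q* ≈ 1,420 boxes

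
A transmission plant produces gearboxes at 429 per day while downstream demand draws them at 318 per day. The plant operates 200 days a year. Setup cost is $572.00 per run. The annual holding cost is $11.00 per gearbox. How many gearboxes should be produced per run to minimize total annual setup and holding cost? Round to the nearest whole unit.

Q* ≈ 5,056 gearboxes

Annual demand D = 318 × 200 = 63,600.
Production build-up factor (1 − d/p) = 1 − 318/429 = 0.2587.
Q* = √(2DS / (H(1 − d/p))) = √(2 × 63,600 × 572 / (11 × 0.2587)).
= √(72,758,400 / 2.8462) ≈ 5056.062.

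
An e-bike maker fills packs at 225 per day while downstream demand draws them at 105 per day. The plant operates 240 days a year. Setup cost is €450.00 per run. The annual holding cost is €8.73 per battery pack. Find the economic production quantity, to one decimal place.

Annual demand D = 105 × 240 = 25,200.
Production build-up factor (1 − d/p) = 1 − 105/225 = 0.5333.
Q* = √(2DS / (H(1 − d/p))) = √(2 × 25,200 × 450 / (8.73 × 0.5333)).
= √(22,680,000 / 4.656) ≈ 2207.065.

Q* ≈ 2,207.1 packs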